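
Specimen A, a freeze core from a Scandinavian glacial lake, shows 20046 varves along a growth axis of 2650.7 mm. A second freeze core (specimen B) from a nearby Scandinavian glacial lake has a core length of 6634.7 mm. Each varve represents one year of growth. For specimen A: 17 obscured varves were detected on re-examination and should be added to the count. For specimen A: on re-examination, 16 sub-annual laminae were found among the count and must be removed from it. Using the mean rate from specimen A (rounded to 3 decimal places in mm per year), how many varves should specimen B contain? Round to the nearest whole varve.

50263 varves

Specimen A: after corrections the count is 20046 − 16 + 17 = 20047 varves.
A: Mean rate = 2650.7 mm / 20047 years ≈ 0.132 mm/year.
B spans 6634.7 / 0.132 = 50262.88 years ≈ 50263 varves.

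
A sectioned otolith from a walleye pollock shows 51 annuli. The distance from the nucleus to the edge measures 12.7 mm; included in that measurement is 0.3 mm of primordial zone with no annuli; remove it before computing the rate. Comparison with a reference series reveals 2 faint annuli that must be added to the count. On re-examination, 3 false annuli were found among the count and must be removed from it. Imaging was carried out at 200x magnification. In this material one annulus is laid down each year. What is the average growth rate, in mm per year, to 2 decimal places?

Correcting the raw count gives 51 − 3 + 2 = 50 true annuli.
Removing the 0.3 mm offcut leaves 12.7 − 0.3 = 12.4 mm.
Mean rate = 12.4 mm / 50 years ≈ 0.25 mm per year.

0.25 mm per year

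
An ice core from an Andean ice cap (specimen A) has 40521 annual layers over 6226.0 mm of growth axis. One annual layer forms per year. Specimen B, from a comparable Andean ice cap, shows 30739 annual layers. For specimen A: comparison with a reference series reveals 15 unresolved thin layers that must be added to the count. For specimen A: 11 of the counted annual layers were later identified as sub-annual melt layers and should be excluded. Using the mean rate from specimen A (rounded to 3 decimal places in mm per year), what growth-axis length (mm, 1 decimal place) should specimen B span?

Specimen A: after corrections the count is 40521 − 11 + 15 = 40525 annual layers.
A: 6226.0 mm over 40525 years gives 6226.0 / 40525 ≈ 0.154 mm/yr.
Length of B = 0.154 × 30739 = 4733.8 mm.

4733.8 mm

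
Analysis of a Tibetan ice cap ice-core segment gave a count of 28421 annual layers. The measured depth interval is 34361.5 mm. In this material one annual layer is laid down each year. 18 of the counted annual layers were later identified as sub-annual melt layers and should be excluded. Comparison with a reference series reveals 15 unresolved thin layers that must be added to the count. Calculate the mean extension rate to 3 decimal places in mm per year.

Adjusted count: 28421 − 18 + 15 = 28418 annual layers.
Extension rate ≈ 34361.5 / 28418 = 1.209 mm per year.

1.209 mm per year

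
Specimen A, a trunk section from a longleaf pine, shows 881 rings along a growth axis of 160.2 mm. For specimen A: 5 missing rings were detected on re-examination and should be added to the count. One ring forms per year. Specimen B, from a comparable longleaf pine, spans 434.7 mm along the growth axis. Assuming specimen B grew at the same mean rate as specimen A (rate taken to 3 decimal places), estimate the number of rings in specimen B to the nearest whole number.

2402 rings

Specimen A: correcting the raw count gives 881 + 5 = 886 true rings.
A: 160.2 mm over 886 years gives 160.2 / 886 ≈ 0.181 mm per year.
B spans 434.7 / 0.181 = 2401.66 years ≈ 2402 rings.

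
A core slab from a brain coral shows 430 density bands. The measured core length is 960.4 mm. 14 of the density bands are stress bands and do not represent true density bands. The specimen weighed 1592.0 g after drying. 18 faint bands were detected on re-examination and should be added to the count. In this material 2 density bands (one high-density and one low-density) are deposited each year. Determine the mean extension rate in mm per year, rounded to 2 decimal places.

True density band count = 430 − 14 + 18 = 434.
Dividing by 2 density bands per year: 434 / 2 = 217 years.
960.4 mm over 217 years gives 960.4 / 217 ≈ 4.43 mm per year.

4.43 mm per year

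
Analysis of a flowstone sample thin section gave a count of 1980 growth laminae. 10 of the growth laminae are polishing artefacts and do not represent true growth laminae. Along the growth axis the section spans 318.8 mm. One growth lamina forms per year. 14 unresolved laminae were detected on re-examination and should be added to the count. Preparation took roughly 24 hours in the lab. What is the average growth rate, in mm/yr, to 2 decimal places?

Correcting the raw count gives 1980 − 10 + 14 = 1984 true growth laminae.
Mean rate = 318.8 mm / 1984 years ≈ 0.16 mm/yr.

0.16 mm/yr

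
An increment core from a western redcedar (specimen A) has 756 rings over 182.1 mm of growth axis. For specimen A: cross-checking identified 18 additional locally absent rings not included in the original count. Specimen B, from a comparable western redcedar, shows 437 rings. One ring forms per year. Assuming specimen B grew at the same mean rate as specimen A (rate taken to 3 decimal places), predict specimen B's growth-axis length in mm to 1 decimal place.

102.7 mm

Specimen A: after corrections the count is 756 + 18 = 774 rings.
A: 182.1 mm over 774 years gives 182.1 / 774 ≈ 0.235 mm/yr.
For B, 0.235 mm/year × 437 years = 102.7 mm.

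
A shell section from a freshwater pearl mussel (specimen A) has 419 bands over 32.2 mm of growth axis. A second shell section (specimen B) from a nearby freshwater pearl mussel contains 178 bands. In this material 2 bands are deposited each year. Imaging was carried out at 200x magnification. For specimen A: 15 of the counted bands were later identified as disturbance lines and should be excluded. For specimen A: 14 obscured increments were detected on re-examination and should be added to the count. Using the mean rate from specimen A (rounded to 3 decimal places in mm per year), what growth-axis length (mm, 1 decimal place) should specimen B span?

Specimen A: after corrections the count is 419 − 15 + 14 = 418 bands.
Specimen A: dividing by 2 bands per year: 418 / 2 = 209 years.
A: 32.2 mm over 209 years gives 32.2 / 209 ≈ 0.154 mm per year.
Specimen B: with 2 bands per year, 178 / 2 = 89 years. For B, 0.154 mm/year × 89 years = 13.7 mm.

13.7 mm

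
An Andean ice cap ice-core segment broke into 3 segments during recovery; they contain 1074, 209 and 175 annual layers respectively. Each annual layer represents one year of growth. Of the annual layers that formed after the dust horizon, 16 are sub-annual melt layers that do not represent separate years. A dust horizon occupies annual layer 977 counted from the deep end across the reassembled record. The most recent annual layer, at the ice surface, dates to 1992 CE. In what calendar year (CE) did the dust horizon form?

Total annual layers = 1074 + 209 + 175 = 1458.
1458 − 977 = 481 annual layers lie beyond the dust horizon toward the ice surface.
Excluding 16 false annual layers: 481 − 16 = 465.
1992 − 465 = 1527 CE.

1527 CE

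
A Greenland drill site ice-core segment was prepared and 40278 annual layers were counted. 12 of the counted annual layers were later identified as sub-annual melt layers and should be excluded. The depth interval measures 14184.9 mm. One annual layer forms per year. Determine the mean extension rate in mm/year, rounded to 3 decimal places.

Adjusted count: 40278 − 12 = 40266 annual layers.
14184.9 mm over 40266 years gives 14184.9 / 40266 ≈ 0.352 mm/year.

0.352 mm/year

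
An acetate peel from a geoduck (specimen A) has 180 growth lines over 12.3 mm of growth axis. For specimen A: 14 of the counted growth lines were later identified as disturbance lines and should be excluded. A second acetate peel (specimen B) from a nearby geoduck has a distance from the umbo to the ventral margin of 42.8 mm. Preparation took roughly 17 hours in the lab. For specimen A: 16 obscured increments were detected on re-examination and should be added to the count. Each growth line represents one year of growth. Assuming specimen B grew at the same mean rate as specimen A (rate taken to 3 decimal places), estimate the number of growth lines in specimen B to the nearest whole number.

629 growth lines

Specimen A: after corrections the count is 180 − 14 + 16 = 182 growth lines.
A: Mean rate = 12.3 mm / 182 years ≈ 0.068 mm per year.
For B, 42.8 / 0.068 = 629.41 years ≈ 629 growth lines.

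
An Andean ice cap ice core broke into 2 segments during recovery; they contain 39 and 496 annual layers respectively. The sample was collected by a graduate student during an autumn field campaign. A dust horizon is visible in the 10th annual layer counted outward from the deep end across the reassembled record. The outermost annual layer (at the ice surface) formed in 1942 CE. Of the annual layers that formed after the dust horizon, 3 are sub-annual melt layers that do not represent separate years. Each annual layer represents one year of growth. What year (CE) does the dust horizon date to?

1420 CE

Total annual layers = 39 + 496 = 535.
535 − 10 = 525 annual layers lie beyond the dust horizon toward the ice surface.
Removing the 3 false annual layers leaves 525 − 3 = 522 true annual layers beyond the dust horizon.
Counting back 522 years from 1942 CE places the dust horizon in 1942 − 522 = 1420 CE.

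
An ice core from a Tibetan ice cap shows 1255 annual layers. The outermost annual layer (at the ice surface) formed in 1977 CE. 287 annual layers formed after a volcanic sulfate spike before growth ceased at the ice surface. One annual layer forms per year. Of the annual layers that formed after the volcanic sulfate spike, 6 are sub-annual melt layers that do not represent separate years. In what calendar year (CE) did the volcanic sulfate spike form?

There are 287 annual layers younger than the volcanic sulfate spike.
Removing the 6 false annual layers leaves 287 − 6 = 281 true annual layers beyond the volcanic sulfate spike.
Counting back 281 years from 1977 CE places the volcanic sulfate spike in 1977 − 281 = 1696 CE.

1696 CE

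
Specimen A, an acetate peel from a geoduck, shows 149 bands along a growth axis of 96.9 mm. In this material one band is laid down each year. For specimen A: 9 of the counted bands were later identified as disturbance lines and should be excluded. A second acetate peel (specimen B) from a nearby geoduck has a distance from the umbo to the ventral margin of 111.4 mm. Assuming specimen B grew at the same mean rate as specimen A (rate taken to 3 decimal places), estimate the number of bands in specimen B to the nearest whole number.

Specimen A: correcting the raw count gives 149 − 9 = 140 true bands.
A: 96.9 mm over 140 years gives 96.9 / 140 ≈ 0.692 mm per year.
B spans 111.4 / 0.692 = 160.98 years ≈ 161 bands.

161 bands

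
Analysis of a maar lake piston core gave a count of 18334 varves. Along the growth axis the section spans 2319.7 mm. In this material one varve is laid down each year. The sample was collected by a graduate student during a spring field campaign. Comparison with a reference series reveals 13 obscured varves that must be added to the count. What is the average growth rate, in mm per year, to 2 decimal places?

0.13 mm per year

True varve count = 18334 + 13 = 18347.
2319.7 mm over 18347 years gives 2319.7 / 18347 ≈ 0.13 mm per year.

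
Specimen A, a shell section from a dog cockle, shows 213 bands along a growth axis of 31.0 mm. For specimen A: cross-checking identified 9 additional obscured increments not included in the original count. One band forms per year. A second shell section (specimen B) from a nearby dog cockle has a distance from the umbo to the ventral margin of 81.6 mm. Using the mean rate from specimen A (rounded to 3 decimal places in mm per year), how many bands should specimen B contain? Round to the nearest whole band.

583 bands

Specimen A: after corrections the count is 213 + 9 = 222 bands.
A: Mean rate = 31.0 mm / 222 years ≈ 0.140 mm/yr.
Specimen B: 81.6 mm / 0.140 mm per year = 582.86 years ≈ 583 bands.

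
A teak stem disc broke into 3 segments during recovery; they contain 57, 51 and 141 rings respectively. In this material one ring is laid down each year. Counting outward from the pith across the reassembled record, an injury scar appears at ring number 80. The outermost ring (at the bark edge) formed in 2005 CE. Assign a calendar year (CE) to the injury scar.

1836 CE

Total rings = 57 + 51 + 141 = 249.
Between ring 80 and the bark edge there are 249 − 80 = 169 rings.
The ring at the bark edge is 2005 CE, so the injury scar dates to 2005 − 169 = 1836 CE.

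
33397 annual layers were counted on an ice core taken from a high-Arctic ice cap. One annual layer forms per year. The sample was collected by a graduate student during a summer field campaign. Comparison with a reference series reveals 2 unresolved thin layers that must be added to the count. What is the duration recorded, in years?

33399 years

After corrections the count is 33397 + 2 = 33399 annual layers.
With a one-to-one annual layer periodicity this is 33399 years.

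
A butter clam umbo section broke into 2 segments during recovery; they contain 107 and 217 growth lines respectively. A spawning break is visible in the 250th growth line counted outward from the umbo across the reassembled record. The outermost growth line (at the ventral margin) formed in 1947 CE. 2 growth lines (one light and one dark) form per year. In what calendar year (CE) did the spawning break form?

1910 CE

Total growth lines = 107 + 217 = 324.
The spawning break sits at growth line 250 from the umbo, so 324 − 250 = 74 growth lines formed after it.
Dividing by 2 growth lines per year: 74 / 2 = 37 years.
1947 − 37 = 1910 CE.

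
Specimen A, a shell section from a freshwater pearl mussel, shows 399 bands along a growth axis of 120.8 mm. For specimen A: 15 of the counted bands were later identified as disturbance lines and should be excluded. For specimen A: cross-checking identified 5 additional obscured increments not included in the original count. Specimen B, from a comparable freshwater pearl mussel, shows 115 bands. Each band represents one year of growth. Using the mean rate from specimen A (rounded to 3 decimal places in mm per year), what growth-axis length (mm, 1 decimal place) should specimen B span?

35.8 mm

Specimen A: adjusted count: 399 − 15 + 5 = 389 bands.
A: Mean rate = 120.8 mm / 389 years ≈ 0.311 mm/year.
Length of B = 0.311 × 115 = 35.8 mm.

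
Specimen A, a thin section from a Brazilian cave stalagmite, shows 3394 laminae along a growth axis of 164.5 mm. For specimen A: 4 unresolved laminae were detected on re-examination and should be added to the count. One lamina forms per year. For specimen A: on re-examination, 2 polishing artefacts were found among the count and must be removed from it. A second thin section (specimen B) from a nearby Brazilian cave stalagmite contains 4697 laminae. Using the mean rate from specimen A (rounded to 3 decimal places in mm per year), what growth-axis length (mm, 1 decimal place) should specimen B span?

225.5 mm

Specimen A: true lamina count = 3394 − 2 + 4 = 3396.
A: 164.5 mm over 3396 years gives 164.5 / 3396 ≈ 0.048 mm/year.
B's length ≈ 0.048 × 4697 = 225.5 mm.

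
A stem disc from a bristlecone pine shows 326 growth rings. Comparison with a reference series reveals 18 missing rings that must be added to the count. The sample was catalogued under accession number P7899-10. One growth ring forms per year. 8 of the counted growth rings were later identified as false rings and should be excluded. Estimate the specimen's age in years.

336 years

Correcting the raw count gives 326 − 8 + 18 = 336 true growth rings.
One growth ring per year makes the duration 336 years.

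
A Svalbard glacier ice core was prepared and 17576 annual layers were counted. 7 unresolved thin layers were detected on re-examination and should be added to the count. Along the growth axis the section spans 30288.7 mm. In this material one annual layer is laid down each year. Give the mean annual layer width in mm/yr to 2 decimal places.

True annual layer count = 17576 + 7 = 17583.
Extension rate ≈ 30288.7 / 17583 = 1.72 mm/yr.

1.72 mm/yr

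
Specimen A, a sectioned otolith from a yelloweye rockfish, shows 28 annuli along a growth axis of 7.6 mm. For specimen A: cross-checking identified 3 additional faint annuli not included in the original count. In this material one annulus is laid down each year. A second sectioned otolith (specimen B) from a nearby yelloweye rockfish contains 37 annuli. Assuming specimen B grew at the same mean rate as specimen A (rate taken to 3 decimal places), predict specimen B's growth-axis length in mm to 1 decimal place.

9.1 mm

Specimen A: adjusted count: 28 + 3 = 31 annuli.
A: Mean rate = 7.6 mm / 31 years ≈ 0.245 mm per year.
For B, 0.245 mm/year × 37 years = 9.1 mm.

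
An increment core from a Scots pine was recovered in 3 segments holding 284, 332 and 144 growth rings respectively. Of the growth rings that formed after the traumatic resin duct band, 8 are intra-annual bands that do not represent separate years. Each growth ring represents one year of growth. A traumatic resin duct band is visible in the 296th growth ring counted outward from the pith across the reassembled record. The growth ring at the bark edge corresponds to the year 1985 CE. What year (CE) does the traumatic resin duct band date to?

Total growth rings = 284 + 332 + 144 = 760.
The traumatic resin duct band sits at growth ring 296 from the pith, so 760 − 296 = 464 growth rings formed after it.
Excluding 8 false growth rings: 464 − 8 = 456.
1985 − 456 = 1529 CE.

1529 CE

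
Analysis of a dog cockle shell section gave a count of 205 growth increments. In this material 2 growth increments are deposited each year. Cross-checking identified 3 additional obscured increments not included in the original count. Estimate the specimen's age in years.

104 years

After corrections the count is 205 + 3 = 208 growth increments.
Dividing by 2 growth increments per year: 208 / 2 = 104 years.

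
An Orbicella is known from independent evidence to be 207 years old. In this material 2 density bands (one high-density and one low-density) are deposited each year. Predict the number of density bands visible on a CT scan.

414 density bands

207 years at 2 density bands per year gives 207 × 2 = 414 density bands.
So 414 density bands should be present.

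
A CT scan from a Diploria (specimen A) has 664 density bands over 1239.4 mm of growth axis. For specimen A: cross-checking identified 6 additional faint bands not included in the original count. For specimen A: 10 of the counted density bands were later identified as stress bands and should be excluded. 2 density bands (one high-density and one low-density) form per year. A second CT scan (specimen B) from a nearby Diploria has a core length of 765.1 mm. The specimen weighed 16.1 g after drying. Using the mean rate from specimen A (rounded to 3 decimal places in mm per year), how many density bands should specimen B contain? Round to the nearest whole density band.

407 density bands

Specimen A: adjusted count: 664 − 10 + 6 = 660 density bands.
Specimen A: 660 density bands at 2 per year is 660 / 2 = 330 years.
A: Mean rate = 1239.4 mm / 330 years ≈ 3.756 mm/year.
B spans 765.1 / 3.756 = 203.70 years; at 2 density bands per year that is 203.70 × 2 ≈ 407 density bands.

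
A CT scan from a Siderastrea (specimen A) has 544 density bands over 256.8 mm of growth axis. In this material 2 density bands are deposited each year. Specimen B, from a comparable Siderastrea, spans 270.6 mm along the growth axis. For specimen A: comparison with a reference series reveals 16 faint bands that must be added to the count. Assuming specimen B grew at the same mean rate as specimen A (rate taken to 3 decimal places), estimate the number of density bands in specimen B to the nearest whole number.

590 density bands

Specimen A: after corrections the count is 544 + 16 = 560 density bands.
Specimen A: dividing by 2 density bands per year: 560 / 2 = 280 years.
A: 256.8 mm over 280 years gives 256.8 / 280 ≈ 0.917 mm/year.
B spans 270.6 / 0.917 = 295.09 years; at 2 density bands per year that is 295.09 × 2 ≈ 590 density bands.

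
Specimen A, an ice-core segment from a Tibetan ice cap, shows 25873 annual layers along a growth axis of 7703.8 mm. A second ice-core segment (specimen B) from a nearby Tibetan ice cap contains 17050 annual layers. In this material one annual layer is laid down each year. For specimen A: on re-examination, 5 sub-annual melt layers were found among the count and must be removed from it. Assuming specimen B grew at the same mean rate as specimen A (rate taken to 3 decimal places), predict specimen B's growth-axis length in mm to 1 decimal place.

5080.9 mm

Specimen A: correcting the raw count gives 25873 − 5 = 25868 true annual layers.
A: 7703.8 mm over 25868 years gives 7703.8 / 25868 ≈ 0.298 mm/yr.
For B, 0.298 mm/year × 17050 years = 5080.9 mm.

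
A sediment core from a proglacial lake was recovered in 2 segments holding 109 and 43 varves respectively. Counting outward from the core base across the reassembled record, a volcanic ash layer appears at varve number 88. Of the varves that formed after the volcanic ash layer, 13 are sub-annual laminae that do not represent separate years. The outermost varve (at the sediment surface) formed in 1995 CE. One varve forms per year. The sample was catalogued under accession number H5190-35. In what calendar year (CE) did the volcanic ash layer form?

1944 CE

Total varves = 109 + 43 = 152.
The volcanic ash layer sits at varve 88 from the core base, so 152 − 88 = 64 varves formed after it.
64 − 13 false = 51 true varves after the volcanic ash layer.
1995 − 51 = 1944 CE.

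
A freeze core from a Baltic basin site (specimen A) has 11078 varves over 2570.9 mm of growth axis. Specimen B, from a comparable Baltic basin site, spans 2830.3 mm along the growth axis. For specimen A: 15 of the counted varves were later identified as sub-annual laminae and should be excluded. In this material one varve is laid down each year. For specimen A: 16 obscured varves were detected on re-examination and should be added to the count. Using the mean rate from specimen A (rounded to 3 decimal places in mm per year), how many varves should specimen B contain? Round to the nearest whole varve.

12200 varves

Specimen A: after corrections the count is 11078 − 15 + 16 = 11079 varves.
A: 2570.9 mm over 11079 years gives 2570.9 / 11079 ≈ 0.232 mm/yr.
Specimen B: 2830.3 mm / 0.232 mm per year = 12199.57 years ≈ 12200 varves.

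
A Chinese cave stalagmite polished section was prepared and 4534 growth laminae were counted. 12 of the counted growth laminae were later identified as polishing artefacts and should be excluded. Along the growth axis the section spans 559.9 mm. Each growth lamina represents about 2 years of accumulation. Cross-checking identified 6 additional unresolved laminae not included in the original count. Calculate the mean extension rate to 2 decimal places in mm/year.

0.06 mm/year

Correcting the raw count gives 4534 − 12 + 6 = 4528 true growth laminae.
At 2 years per growth lamina, 4528 × 2 = 9056 years.
Mean rate = 559.9 mm / 9056 years ≈ 0.06 mm/year.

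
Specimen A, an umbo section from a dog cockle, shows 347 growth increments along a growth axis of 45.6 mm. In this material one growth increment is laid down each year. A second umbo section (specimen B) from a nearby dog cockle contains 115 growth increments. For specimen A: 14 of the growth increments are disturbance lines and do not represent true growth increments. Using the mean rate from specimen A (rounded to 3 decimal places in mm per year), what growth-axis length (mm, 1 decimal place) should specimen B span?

15.8 mm

Specimen A: adjusted count: 347 − 14 = 333 growth increments.
A: Extension rate ≈ 45.6 / 333 = 0.137 mm/year.
For B, 0.137 mm/year × 115 years = 15.8 mm.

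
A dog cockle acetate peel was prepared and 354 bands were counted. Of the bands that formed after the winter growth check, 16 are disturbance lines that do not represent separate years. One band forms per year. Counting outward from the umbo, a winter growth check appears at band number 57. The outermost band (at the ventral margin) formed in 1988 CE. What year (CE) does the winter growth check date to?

1707 CE

354 − 57 = 297 bands lie beyond the winter growth check toward the ventral margin.
297 − 16 false = 281 true bands after the winter growth check.
Counting back 281 years from 1988 CE places the winter growth check in 1988 − 281 = 1707 CE.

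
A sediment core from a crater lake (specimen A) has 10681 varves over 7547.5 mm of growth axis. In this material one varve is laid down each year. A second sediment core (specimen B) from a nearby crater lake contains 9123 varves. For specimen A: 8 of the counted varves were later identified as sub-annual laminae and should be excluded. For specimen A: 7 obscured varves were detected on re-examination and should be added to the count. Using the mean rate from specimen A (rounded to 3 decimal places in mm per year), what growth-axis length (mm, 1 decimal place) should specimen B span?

6450.0 mm

Specimen A: true varve count = 10681 − 8 + 7 = 10680.
A: 7547.5 mm over 10680 years gives 7547.5 / 10680 ≈ 0.707 mm per year.
B's length ≈ 0.707 × 9123 = 6450.0 mm.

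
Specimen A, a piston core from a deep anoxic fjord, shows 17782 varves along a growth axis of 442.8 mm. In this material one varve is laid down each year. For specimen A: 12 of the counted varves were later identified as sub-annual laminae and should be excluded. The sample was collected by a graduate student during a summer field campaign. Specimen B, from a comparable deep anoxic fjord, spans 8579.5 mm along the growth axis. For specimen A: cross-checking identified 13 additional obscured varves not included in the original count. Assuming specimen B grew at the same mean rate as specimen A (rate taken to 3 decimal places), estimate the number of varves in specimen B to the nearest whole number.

343180 varves

Specimen A: true varve count = 17782 − 12 + 13 = 17783.
A: Mean rate = 442.8 mm / 17783 years ≈ 0.025 mm/year.
Specimen B: 8579.5 mm / 0.025 mm per year = 343180.00 years ≈ 343180 varves.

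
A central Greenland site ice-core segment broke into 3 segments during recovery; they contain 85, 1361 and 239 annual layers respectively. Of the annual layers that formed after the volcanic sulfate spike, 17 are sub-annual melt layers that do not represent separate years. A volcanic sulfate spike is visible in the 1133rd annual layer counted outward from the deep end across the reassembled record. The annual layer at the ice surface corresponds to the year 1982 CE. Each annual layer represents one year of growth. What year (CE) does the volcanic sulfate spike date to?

Total annual layers = 85 + 1361 + 239 = 1685.
Between annual layer 1133 and the ice surface there are 1685 − 1133 = 552 annual layers.
Excluding 17 false annual layers: 552 − 17 = 535.
1982 − 535 = 1447 CE.

1447 CE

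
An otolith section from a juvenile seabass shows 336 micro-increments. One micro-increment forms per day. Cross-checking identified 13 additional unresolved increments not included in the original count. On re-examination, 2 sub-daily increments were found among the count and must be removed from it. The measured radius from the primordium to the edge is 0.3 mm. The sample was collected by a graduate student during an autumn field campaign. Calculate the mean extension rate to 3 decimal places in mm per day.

Correcting the raw count gives 336 − 2 + 13 = 347 true micro-increments.
0.3 mm over 347 days gives 0.3 / 347 ≈ 0.001 mm per day.

0.001 mm per day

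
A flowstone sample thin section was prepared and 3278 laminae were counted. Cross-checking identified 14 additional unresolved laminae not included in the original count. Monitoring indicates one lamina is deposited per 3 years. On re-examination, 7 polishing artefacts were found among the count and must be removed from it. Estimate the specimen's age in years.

9855 years

Correcting the raw count gives 3278 − 7 + 14 = 3285 true laminae.
At 3 years per lamina, 3285 × 3 = 9855 years.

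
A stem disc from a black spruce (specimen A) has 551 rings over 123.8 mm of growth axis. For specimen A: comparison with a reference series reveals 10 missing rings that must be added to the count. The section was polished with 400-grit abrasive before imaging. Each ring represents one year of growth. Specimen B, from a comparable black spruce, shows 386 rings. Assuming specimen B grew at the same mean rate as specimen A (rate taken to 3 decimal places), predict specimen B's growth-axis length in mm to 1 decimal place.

85.3 mm

Specimen A: after corrections the count is 551 + 10 = 561 rings.
A: Mean rate = 123.8 mm / 561 years ≈ 0.221 mm per year.
B's length ≈ 0.221 × 386 = 85.3 mm.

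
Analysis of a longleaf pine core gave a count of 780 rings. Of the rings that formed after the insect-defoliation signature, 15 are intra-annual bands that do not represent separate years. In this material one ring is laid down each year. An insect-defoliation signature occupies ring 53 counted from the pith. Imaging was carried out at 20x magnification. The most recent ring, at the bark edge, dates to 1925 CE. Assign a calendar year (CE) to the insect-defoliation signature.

1213 CE

Between ring 53 and the bark edge there are 780 − 53 = 727 rings.
727 − 15 false = 712 true rings after the insect-defoliation signature.
The ring at the bark edge is 1925 CE, so the insect-defoliation signature dates to 1925 − 712 = 1213 CE.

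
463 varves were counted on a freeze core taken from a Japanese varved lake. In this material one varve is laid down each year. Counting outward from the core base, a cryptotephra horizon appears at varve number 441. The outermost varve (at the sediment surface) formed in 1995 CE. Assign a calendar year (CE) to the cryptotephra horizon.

1973 CE

463 − 441 = 22 varves lie beyond the cryptotephra horizon toward the sediment surface.
1995 − 22 = 1973 CE.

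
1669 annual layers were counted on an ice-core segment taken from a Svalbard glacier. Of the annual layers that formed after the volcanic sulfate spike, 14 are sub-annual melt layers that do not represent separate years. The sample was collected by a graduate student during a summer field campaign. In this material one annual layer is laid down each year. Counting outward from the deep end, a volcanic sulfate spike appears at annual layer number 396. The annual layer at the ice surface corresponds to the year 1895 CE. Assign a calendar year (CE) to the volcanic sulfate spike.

636 CE

Between annual layer 396 and the ice surface there are 1669 − 396 = 1273 annual layers.
1273 − 14 false = 1259 true annual layers after the volcanic sulfate spike.
1895 − 1259 = 636 CE.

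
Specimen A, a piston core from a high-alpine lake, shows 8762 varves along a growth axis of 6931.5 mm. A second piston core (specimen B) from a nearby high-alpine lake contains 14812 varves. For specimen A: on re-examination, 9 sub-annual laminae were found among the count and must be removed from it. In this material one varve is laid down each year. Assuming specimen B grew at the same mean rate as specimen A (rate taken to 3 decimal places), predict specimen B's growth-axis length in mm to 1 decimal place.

11731.1 mm

Specimen A: true varve count = 8762 − 9 = 8753.
A: 6931.5 mm over 8753 years gives 6931.5 / 8753 ≈ 0.792 mm/year.
Length of B = 0.792 × 14812 = 11731.1 mm.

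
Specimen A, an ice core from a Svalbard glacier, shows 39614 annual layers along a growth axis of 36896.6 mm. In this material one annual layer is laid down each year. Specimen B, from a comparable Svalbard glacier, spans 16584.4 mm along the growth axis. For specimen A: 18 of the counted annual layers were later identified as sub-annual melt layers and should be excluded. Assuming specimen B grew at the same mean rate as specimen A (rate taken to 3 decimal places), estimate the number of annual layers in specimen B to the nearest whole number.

Specimen A: correcting the raw count gives 39614 − 18 = 39596 true annual layers.
A: Extension rate ≈ 36896.6 / 39596 = 0.932 mm per year.
For B, 16584.4 / 0.932 = 17794.42 years ≈ 17794 annual layers.

17794 annual layers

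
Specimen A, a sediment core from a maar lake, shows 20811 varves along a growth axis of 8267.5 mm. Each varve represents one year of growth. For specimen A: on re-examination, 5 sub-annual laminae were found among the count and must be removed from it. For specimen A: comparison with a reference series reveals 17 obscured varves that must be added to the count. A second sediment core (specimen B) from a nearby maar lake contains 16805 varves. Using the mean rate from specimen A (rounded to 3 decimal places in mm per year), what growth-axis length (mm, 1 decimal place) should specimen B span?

Specimen A: adjusted count: 20811 − 5 + 17 = 20823 varves.
A: Extension rate ≈ 8267.5 / 20823 = 0.397 mm/yr.
B's length ≈ 0.397 × 16805 = 6671.6 mm.

6671.6 mm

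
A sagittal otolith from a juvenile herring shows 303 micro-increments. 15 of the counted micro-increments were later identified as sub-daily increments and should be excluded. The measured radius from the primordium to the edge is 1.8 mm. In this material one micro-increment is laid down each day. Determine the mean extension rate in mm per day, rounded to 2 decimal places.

Adjusted count: 303 − 15 = 288 micro-increments.
Mean rate = 1.8 mm / 288 days ≈ 0.01 mm per day.

0.01 mm per day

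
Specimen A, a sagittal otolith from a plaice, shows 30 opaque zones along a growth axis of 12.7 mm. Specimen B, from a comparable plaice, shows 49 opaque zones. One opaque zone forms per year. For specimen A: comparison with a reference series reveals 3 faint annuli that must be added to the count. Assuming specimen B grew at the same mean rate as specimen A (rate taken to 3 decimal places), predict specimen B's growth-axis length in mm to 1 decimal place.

18.9 mm

Specimen A: correcting the raw count gives 30 + 3 = 33 true opaque zones.
A: Mean rate = 12.7 mm / 33 years ≈ 0.385 mm/yr.
B's length ≈ 0.385 × 49 = 18.9 mm.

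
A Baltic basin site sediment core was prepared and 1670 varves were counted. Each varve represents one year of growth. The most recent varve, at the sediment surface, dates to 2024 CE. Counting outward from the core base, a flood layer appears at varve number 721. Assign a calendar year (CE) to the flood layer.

Between varve 721 and the sediment surface there are 1670 − 721 = 949 varves.
The varve at the sediment surface is 2024 CE, so the flood layer dates to 2024 − 949 = 1075 CE.

1075 CE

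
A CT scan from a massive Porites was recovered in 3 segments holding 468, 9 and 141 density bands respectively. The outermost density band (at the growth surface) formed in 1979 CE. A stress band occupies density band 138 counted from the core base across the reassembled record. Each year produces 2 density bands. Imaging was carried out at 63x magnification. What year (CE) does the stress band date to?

1739 CE

Total density bands = 468 + 9 + 141 = 618.
618 − 138 = 480 density bands lie beyond the stress band toward the growth surface.
With 2 density bands per year, 480 / 2 = 240 years.
The density band at the growth surface is 1979 CE, so the stress band dates to 1979 − 240 = 1739 CE.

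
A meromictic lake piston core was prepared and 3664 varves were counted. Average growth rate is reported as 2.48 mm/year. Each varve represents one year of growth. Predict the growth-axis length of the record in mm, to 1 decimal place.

3664 years of growth are recorded.
Predicted length = 2.48 mm/year × 3664 years = 9086.7 mm.

9086.7 mm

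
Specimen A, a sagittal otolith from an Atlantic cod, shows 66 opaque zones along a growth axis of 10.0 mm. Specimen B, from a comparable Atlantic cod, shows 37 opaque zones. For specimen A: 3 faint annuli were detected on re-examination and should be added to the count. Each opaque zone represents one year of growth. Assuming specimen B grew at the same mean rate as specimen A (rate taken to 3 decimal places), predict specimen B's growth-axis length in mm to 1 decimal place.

5.4 mm

Specimen A: after corrections the count is 66 + 3 = 69 opaque zones.
A: 10.0 mm over 69 years gives 10.0 / 69 ≈ 0.145 mm per year.
B's length ≈ 0.145 × 37 = 5.4 mm.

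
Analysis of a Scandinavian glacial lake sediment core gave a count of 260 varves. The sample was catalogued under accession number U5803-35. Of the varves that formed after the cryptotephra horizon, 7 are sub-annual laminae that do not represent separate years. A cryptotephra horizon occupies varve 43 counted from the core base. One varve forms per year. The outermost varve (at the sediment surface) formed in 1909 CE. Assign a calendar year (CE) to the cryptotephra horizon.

The cryptotephra horizon sits at varve 43 from the core base, so 260 − 43 = 217 varves formed after it.
217 − 7 false = 210 true varves after the cryptotephra horizon.
Counting back 210 years from 1909 CE places the cryptotephra horizon in 1909 − 210 = 1699 CE.

1699 CE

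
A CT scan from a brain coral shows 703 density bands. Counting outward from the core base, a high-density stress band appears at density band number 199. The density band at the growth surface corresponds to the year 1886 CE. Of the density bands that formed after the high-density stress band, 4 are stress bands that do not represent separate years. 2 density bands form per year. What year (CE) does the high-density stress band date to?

The high-density stress band sits at density band 199 from the core base, so 703 − 199 = 504 density bands formed after it.
Excluding 4 false density bands: 504 − 4 = 500.
500 density bands at 2 per year is 500 / 2 = 250 years.
The density band at the growth surface is 1886 CE, so the high-density stress band dates to 1886 − 250 = 1636 CE.

1636 CE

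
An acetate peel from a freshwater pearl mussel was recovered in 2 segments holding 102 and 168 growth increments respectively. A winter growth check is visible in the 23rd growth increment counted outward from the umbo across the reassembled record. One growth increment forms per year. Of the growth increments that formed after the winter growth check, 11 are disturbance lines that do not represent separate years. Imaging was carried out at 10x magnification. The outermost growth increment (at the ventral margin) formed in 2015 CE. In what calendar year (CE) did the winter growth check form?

1779 CE

Total growth increments = 102 + 168 = 270.
Between growth increment 23 and the ventral margin there are 270 − 23 = 247 growth increments.
Removing the 11 false growth increments leaves 247 − 11 = 236 true growth increments beyond the winter growth check.
2015 − 236 = 1779 CE.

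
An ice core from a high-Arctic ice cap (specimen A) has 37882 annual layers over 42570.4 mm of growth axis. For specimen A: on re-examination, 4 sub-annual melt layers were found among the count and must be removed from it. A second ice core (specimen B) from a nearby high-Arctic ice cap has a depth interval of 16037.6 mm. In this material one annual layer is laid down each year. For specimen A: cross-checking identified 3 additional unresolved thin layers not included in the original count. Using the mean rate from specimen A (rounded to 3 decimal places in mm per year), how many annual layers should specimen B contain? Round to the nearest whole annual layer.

Specimen A: adjusted count: 37882 − 4 + 3 = 37881 annual layers.
A: Extension rate ≈ 42570.4 / 37881 = 1.124 mm/year.
Specimen B: 16037.6 mm / 1.124 mm per year = 14268.33 years ≈ 14268 annual layers.

14268 annual layers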